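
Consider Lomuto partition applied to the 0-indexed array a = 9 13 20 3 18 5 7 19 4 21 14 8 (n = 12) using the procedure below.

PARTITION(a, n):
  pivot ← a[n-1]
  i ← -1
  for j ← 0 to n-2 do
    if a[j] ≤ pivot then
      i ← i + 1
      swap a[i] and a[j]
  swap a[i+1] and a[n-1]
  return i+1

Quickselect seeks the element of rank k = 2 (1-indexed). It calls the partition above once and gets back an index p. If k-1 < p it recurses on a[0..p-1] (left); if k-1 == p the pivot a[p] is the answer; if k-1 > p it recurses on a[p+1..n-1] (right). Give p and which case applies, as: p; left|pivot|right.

pivot=8, i=-1
j=0: 9>8, skip
j=1: 13>8, skip
j=2: 20>8, skip
j=3: 3≤8, i=0, swap(0,3) ⇒ 3 13 20 9 18 5 7 19 4 21 14 8
j=4: 18>8, skip
j=5: 5≤8, i=1, swap(1,5) ⇒ 3 5 20 9 18 13 7 19 4 21 14 8
j=6: 7≤8, i=2, swap(2,6) ⇒ 3 5 7 9 18 13 20 19 4 21 14 8
j=7: 19>8, skip
j=8: 4≤8, i=3, swap(3,8) ⇒ 3 5 7 4 18 13 20 19 9 21 14 8
j=9: 21>8, skip
j=10: 14>8, skip
swap(4,11) ⇒ 3 5 7 4 8 13 20 19 9 21 14 18; return 4
p = 4; k-1 = 1 < 4 ⇒ left

4; left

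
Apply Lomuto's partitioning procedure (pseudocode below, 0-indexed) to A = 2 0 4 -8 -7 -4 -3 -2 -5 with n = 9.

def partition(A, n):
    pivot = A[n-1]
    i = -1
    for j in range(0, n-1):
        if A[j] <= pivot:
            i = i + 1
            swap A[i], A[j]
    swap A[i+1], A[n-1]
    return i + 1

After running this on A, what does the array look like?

-8 -7 -5 2 0 -4 -3 -2 4

pivot = A[8] = -5; i = -1
j=0: A[0]=2 > -5 → no swap
j=1: A[1]=0 > -5 → no swap
j=2: A[2]=4 > -5 → no swap
j=3: A[3]=-8 ≤ -5 → i=0, swap A[0],A[3] → -8 0 4 2 -7 -4 -3 -2 -5
j=4: A[4]=-7 ≤ -5 → i=1, swap A[1],A[4] → -8 -7 4 2 0 -4 -3 -2 -5
j=5: A[5]=-4 > -5 → no swap
j=6: A[6]=-3 > -5 → no swap
j=7: A[7]=-2 > -5 → no swap
final swap A[2],A[8] → -8 -7 -5 2 0 -4 -3 -2 4; return 2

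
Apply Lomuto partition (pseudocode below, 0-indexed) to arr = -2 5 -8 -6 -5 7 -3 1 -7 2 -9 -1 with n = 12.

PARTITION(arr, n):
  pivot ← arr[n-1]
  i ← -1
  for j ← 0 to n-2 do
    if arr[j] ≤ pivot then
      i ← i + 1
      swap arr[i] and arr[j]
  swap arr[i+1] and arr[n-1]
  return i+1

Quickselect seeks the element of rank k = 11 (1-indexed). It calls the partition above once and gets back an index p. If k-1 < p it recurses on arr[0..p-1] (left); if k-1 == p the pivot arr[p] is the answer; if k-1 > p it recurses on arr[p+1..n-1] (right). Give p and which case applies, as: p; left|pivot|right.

7; right

pivot = arr[11] = -1; i = -1
j=0: arr[0]=-2 ≤ -1 → i=0, swap arr[0],arr[0] (no change) → -2 5 -8 -6 -5 7 -3 1 -7 2 -9 -1
j=1: arr[1]=5 > -1 → no swap
j=2: arr[2]=-8 ≤ -1 → i=1, swap arr[1],arr[2] → -2 -8 5 -6 -5 7 -3 1 -7 2 -9 -1
j=3: arr[3]=-6 ≤ -1 → i=2, swap arr[2],arr[3] → -2 -8 -6 5 -5 7 -3 1 -7 2 -9 -1
j=4: arr[4]=-5 ≤ -1 → i=3, swap arr[3],arr[4] → -2 -8 -6 -5 5 7 -3 1 -7 2 -9 -1
j=5: arr[5]=7 > -1 → no swap
j=6: arr[6]=-3 ≤ -1 → i=4, swap arr[4],arr[6] → -2 -8 -6 -5 -3 7 5 1 -7 2 -9 -1
j=7: arr[7]=1 > -1 → no swap
j=8: arr[8]=-7 ≤ -1 → i=5, swap arr[5],arr[8] → -2 -8 -6 -5 -3 -7 5 1 7 2 -9 -1
j=9: arr[9]=2 > -1 → no swap
j=10: arr[10]=-9 ≤ -1 → i=6, swap arr[6],arr[10] → -2 -8 -6 -5 -3 -7 -9 1 7 2 5 -1
final swap arr[7],arr[11] → -2 -8 -6 -5 -3 -7 -9 -1 7 2 5 1; return 7
p = 7; k-1 = 10 > 7 ⇒ right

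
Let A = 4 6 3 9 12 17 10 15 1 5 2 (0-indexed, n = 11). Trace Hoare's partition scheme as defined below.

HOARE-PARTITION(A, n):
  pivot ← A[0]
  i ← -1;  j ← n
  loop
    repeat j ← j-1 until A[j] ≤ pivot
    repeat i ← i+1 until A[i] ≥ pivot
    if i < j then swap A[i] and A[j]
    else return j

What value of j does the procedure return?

pivot = A[0] = 4; i = -1, j = 11
j→10 (A[10]=2≤4), i→0 (A[0]=4≥4); i<j, swap → 2 6 3 9 12 17 10 15 1 5 4
j→8 (A[8]=1≤4), i→1 (A[1]=6≥4); i<j, swap → 2 1 3 9 12 17 10 15 6 5 4
j→2, i→3; i≥j, return j=2. A = 2 1 3 9 12 17 10 15 6 5 4

2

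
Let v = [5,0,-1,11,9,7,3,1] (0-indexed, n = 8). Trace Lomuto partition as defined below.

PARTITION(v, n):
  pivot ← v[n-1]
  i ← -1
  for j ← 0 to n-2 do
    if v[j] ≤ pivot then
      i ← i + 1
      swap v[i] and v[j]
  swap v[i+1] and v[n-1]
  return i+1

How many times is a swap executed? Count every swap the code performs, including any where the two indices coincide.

3

pivot=1, i=-1
j=0: 5>1, skip
j=1: 0≤1, i=0, swap(0,1) ⇒ [0,5,-1,11,9,7,3,1]
j=2: -1≤1, i=1, swap(1,2) ⇒ [0,-1,5,11,9,7,3,1]
j=3: 11>1, skip
j=4: 9>1, skip
j=5: 7>1, skip
j=6: 3>1, skip
swap(2,7) ⇒ [0,-1,1,11,9,7,3,5]; return 2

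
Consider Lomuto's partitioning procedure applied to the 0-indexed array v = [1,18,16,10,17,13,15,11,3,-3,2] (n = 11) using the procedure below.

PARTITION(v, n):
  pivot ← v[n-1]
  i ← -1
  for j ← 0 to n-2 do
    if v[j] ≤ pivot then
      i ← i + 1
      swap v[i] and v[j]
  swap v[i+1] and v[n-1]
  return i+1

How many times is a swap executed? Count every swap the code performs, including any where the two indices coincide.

3

pivot=2, i=-1
j=0: 1≤2, i=0, swap(0,0) ⇒ [1,18,16,10,17,13,15,11,3,-3,2]
j=1: 18>2, skip
j=2: 16>2, skip
j=3: 10>2, skip
j=4: 17>2, skip
j=5: 13>2, skip
j=6: 15>2, skip
j=7: 11>2, skip
j=8: 3>2, skip
j=9: -3≤2, i=1, swap(1,9) ⇒ [1,-3,16,10,17,13,15,11,3,18,2]
swap(2,10) ⇒ [1,-3,2,10,17,13,15,11,3,18,16]; return 2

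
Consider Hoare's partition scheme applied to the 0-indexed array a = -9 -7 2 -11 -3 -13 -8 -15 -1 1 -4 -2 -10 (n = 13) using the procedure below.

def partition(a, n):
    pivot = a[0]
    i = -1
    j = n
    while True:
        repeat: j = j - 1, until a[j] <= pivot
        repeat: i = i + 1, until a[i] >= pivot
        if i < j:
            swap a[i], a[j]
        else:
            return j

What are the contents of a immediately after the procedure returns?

-10 -15 -13 -11 -3 2 -8 -7 -1 1 -4 -2 -9

pivot = a[0] = -9; i = -1, j = 13
j→12 (a[12]=-10≤-9), i→0 (a[0]=-9≥-9); i<j, swap → -10 -7 2 -11 -3 -13 -8 -15 -1 1 -4 -2 -9
j→7 (a[7]=-15≤-9), i→1 (a[1]=-7≥-9); i<j, swap → -10 -15 2 -11 -3 -13 -8 -7 -1 1 -4 -2 -9
j→5 (a[5]=-13≤-9), i→2 (a[2]=2≥-9); i<j, swap → -10 -15 -13 -11 -3 2 -8 -7 -1 1 -4 -2 -9
j→3, i→4; i≥j, return j=3. a = -10 -15 -13 -11 -3 2 -8 -7 -1 1 -4 -2 -9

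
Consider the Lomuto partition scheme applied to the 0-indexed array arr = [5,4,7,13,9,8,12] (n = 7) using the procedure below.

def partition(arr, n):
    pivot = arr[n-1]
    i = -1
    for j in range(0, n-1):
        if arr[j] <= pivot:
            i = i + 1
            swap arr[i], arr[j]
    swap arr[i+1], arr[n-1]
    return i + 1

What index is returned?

pivot = arr[6] = 12; i = -1
j=0: arr[0]=5 ≤ 12 → i=0, swap arr[0],arr[0] (no change) → [5,4,7,13,9,8,12]
j=1: arr[1]=4 ≤ 12 → i=1, swap arr[1],arr[1] (no change) → [5,4,7,13,9,8,12]
j=2: arr[2]=7 ≤ 12 → i=2, swap arr[2],arr[2] (no change) → [5,4,7,13,9,8,12]
j=3: arr[3]=13 > 12 → no swap
j=4: arr[4]=9 ≤ 12 → i=3, swap arr[3],arr[4] → [5,4,7,9,13,8,12]
j=5: arr[5]=8 ≤ 12 → i=4, swap arr[4],arr[5] → [5,4,7,9,8,13,12]
final swap arr[5],arr[6] → [5,4,7,9,8,12,13]; return 5

5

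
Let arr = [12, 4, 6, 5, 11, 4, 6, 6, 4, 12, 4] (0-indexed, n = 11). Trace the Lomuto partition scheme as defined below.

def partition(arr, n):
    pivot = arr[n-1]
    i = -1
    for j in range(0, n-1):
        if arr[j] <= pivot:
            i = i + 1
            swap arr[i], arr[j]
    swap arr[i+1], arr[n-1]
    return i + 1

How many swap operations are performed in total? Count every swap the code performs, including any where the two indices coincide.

pivot=4, i=-1
j=0: 12>4, skip
j=1: 4≤4, i=0, swap(0,1) ⇒ [4, 12, 6, 5, 11, 4, 6, 6, 4, 12, 4]
j=2: 6>4, skip
j=3: 5>4, skip
j=4: 11>4, skip
j=5: 4≤4, i=1, swap(1,5) ⇒ [4, 4, 6, 5, 11, 12, 6, 6, 4, 12, 4]
j=6: 6>4, skip
j=7: 6>4, skip
j=8: 4≤4, i=2, swap(2,8) ⇒ [4, 4, 4, 5, 11, 12, 6, 6, 6, 12, 4]
j=9: 12>4, skip
swap(3,10) ⇒ [4, 4, 4, 4, 11, 12, 6, 6, 6, 12, 5]; return 3

4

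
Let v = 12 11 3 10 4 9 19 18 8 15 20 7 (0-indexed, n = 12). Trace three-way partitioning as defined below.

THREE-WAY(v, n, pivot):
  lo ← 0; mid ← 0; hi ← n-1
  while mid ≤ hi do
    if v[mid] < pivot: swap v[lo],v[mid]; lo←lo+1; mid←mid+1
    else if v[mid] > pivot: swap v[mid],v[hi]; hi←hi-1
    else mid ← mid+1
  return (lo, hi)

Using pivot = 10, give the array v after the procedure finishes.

7 8 3 4 9 10 18 19 15 20 11 12

lo=0 mid=0 hi=11
12>10: swap(0,11), hi=10 ⇒ 7 11 3 10 4 9 19 18 8 15 20 12
7<10: swap(0,0), lo=1 mid=1 ⇒ 7 11 3 10 4 9 19 18 8 15 20 12
11>10: swap(1,10), hi=9 ⇒ 7 20 3 10 4 9 19 18 8 15 11 12
20>10: swap(1,9), hi=8 ⇒ 7 15 3 10 4 9 19 18 8 20 11 12
15>10: swap(1,8), hi=7 ⇒ 7 8 3 10 4 9 19 18 15 20 11 12
8<10: swap(1,1), lo=2 mid=2 ⇒ 7 8 3 10 4 9 19 18 15 20 11 12
3<10: swap(2,2), lo=3 mid=3 ⇒ 7 8 3 10 4 9 19 18 15 20 11 12
10=10: mid=4
4<10: swap(3,4), lo=4 mid=5 ⇒ 7 8 3 4 10 9 19 18 15 20 11 12
9<10: swap(4,5), lo=5 mid=6 ⇒ 7 8 3 4 9 10 19 18 15 20 11 12
19>10: swap(6,7), hi=6 ⇒ 7 8 3 4 9 10 18 19 15 20 11 12
18>10: swap(6,6), hi=5 ⇒ 7 8 3 4 9 10 18 19 15 20 11 12
done. lo=5 hi=5; v=7 8 3 4 9 10 18 19 15 20 11 12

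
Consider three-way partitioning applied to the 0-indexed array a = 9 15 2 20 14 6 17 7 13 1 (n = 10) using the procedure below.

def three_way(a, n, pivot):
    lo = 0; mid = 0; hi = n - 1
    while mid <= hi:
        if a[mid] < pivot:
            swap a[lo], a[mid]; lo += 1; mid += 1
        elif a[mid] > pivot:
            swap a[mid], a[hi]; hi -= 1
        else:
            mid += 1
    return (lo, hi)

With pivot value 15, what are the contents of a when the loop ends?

lo=0 mid=0 hi=9
9<15: swap(0,0), lo=1 mid=1 ⇒ 9 15 2 20 14 6 17 7 13 1
15=15: mid=2
2<15: swap(1,2), lo=2 mid=3 ⇒ 9 2 15 20 14 6 17 7 13 1
20>15: swap(3,9), hi=8 ⇒ 9 2 15 1 14 6 17 7 13 20
1<15: swap(2,3), lo=3 mid=4 ⇒ 9 2 1 15 14 6 17 7 13 20
14<15: swap(3,4), lo=4 mid=5 ⇒ 9 2 1 14 15 6 17 7 13 20
6<15: swap(4,5), lo=5 mid=6 ⇒ 9 2 1 14 6 15 17 7 13 20
17>15: swap(6,8), hi=7 ⇒ 9 2 1 14 6 15 13 7 17 20
13<15: swap(5,6), lo=6 mid=7 ⇒ 9 2 1 14 6 13 15 7 17 20
7<15: swap(6,7), lo=7 mid=8 ⇒ 9 2 1 14 6 13 7 15 17 20
done. lo=7 hi=7; a=9 2 1 14 6 13 7 15 17 20

9 2 1 14 6 13 7 15 17 20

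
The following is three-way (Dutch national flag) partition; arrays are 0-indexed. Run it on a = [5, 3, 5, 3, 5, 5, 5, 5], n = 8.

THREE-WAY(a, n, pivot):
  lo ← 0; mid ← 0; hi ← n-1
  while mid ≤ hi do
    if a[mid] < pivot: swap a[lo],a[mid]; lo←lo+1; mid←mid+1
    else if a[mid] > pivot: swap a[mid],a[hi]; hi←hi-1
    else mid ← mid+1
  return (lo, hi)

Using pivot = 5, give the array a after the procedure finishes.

lo=0 mid=0 hi=7
5=5: mid=1
3<5: swap(0,1), lo=1 mid=2 ⇒ [3, 5, 5, 3, 5, 5, 5, 5]
5=5: mid=3
3<5: swap(1,3), lo=2 mid=4 ⇒ [3, 3, 5, 5, 5, 5, 5, 5]
5=5: mid=5
5=5: mid=6
5=5: mid=7
5=5: mid=8
done. lo=2 hi=7; a=[3, 3, 5, 5, 5, 5, 5, 5]

[3, 3, 5, 5, 5, 5, 5, 5]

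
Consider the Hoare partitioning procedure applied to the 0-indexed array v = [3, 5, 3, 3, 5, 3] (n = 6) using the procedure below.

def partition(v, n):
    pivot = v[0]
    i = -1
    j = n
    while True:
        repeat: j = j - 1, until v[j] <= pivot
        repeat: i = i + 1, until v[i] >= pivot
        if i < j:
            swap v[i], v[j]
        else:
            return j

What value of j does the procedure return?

2

pivot = v[0] = 3; i = -1, j = 6
j→5 (v[5]=3≤3), i→0 (v[0]=3≥3); i<j, swap → [3, 5, 3, 3, 5, 3]
j→3 (v[3]=3≤3), i→1 (v[1]=5≥3); i<j, swap → [3, 3, 3, 5, 5, 3]
j→2, i→2; i≥j, return j=2. v = [3, 3, 3, 5, 5, 3]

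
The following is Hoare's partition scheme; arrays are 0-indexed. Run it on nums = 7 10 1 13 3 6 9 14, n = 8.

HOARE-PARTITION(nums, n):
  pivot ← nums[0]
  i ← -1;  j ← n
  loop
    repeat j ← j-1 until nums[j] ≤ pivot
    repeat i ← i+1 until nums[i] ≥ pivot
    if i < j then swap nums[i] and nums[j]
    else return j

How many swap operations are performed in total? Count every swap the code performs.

pivot = nums[0] = 7; i = -1, j = 8
j→5 (nums[5]=6≤7), i→0 (nums[0]=7≥7); i<j, swap → 6 10 1 13 3 7 9 14
j→4 (nums[4]=3≤7), i→1 (nums[1]=10≥7); i<j, swap → 6 3 1 13 10 7 9 14
j→2, i→3; i≥j, return j=2. nums = 6 3 1 13 10 7 9 14

2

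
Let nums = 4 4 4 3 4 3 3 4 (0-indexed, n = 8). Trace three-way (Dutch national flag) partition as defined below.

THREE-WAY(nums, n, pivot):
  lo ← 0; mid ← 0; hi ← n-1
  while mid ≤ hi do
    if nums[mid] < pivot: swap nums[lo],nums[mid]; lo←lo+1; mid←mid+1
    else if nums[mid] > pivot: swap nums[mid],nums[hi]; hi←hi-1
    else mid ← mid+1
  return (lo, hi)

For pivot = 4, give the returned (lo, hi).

lo=0 mid=0 hi=7
4=4: mid=1
4=4: mid=2
4=4: mid=3
3<4: swap(0,3), lo=1 mid=4 ⇒ 3 4 4 4 4 3 3 4
4=4: mid=5
3<4: swap(1,5), lo=2 mid=6 ⇒ 3 3 4 4 4 4 3 4
3<4: swap(2,6), lo=3 mid=7 ⇒ 3 3 3 4 4 4 4 4
4=4: mid=8
done. lo=3 hi=7; nums=3 3 3 4 4 4 4 4

(3, 7)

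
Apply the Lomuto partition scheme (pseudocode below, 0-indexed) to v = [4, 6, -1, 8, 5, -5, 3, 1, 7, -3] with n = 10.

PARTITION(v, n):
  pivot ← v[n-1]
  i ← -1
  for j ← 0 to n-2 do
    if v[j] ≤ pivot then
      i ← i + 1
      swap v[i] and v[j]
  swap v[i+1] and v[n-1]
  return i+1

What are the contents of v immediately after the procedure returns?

pivot = v[9] = -3; i = -1
j=0: v[0]=4 > -3 → no swap
j=1: v[1]=6 > -3 → no swap
j=2: v[2]=-1 > -3 → no swap
j=3: v[3]=8 > -3 → no swap
j=4: v[4]=5 > -3 → no swap
j=5: v[5]=-5 ≤ -3 → i=0, swap v[0],v[5] → [-5, 6, -1, 8, 5, 4, 3, 1, 7, -3]
j=6: v[6]=3 > -3 → no swap
j=7: v[7]=1 > -3 → no swap
j=8: v[8]=7 > -3 → no swap
final swap v[1],v[9] → [-5, -3, -1, 8, 5, 4, 3, 1, 7, 6]; return 1

[-5, -3, -1, 8, 5, 4, 3, 1, 7, 6]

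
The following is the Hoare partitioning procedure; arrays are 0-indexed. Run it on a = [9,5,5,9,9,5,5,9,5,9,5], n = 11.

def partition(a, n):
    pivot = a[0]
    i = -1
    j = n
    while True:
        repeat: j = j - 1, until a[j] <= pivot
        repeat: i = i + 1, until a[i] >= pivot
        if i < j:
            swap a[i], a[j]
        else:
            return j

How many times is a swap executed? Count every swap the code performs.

pivot=9
j stops at 10 (5), i stops at 0 (9); swap ⇒ [5,5,5,9,9,5,5,9,5,9,9]
j stops at 9 (9), i stops at 3 (9); swap ⇒ [5,5,5,9,9,5,5,9,5,9,9]
j stops at 8 (5), i stops at 4 (9); swap ⇒ [5,5,5,9,5,5,5,9,9,9,9]
j stops at 7, i stops at 7; i≥j ⇒ return 7. a=[5,5,5,9,5,5,5,9,9,9,9]

3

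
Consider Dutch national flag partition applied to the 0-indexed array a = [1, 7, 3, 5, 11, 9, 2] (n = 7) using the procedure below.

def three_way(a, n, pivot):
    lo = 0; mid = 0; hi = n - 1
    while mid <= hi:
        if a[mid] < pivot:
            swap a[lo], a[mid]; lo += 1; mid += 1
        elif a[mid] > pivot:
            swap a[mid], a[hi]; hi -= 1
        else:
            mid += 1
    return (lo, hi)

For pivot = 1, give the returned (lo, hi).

lo=0 mid=0 hi=6
1=1: mid=1
7>1: swap(1,6), hi=5 ⇒ [1, 2, 3, 5, 11, 9, 7]
2>1: swap(1,5), hi=4 ⇒ [1, 9, 3, 5, 11, 2, 7]
9>1: swap(1,4), hi=3 ⇒ [1, 11, 3, 5, 9, 2, 7]
11>1: swap(1,3), hi=2 ⇒ [1, 5, 3, 11, 9, 2, 7]
5>1: swap(1,2), hi=1 ⇒ [1, 3, 5, 11, 9, 2, 7]
3>1: swap(1,1), hi=0 ⇒ [1, 3, 5, 11, 9, 2, 7]
done. lo=0 hi=0; a=[1, 3, 5, 11, 9, 2, 7]

(0, 0)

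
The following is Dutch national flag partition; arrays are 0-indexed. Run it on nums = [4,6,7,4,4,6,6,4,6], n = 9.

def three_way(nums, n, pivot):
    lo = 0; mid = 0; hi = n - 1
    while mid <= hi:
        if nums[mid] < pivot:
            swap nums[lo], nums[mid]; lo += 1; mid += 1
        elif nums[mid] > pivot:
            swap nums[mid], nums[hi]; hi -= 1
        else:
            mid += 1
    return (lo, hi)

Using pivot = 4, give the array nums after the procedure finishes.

pivot = 4; lo=0, mid=0, hi=8
nums[mid]=4=4: mid=1
nums[mid]=6>4: swap nums[1],nums[8]; hi=7 → [4,6,7,4,4,6,6,4,6]
nums[mid]=6>4: swap nums[1],nums[7]; hi=6 → [4,4,7,4,4,6,6,6,6]
nums[mid]=4=4: mid=2
nums[mid]=7>4: swap nums[2],nums[6]; hi=5 → [4,4,6,4,4,6,7,6,6]
nums[mid]=6>4: swap nums[2],nums[5]; hi=4 → [4,4,6,4,4,6,7,6,6]
nums[mid]=6>4: swap nums[2],nums[4]; hi=3 → [4,4,4,4,6,6,7,6,6]
nums[mid]=4=4: mid=3
nums[mid]=4=4: mid=4
end: lo=0, hi=3; nums = [4,4,4,4,6,6,7,6,6]

[4,4,4,4,6,6,7,6,6]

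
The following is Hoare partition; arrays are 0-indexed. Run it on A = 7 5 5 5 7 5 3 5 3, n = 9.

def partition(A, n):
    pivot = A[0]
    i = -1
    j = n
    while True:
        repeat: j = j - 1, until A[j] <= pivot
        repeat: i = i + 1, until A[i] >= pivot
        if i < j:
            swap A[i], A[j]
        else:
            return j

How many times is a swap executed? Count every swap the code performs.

2

pivot=7
j stops at 8 (3), i stops at 0 (7); swap ⇒ 3 5 5 5 7 5 3 5 7
j stops at 7 (5), i stops at 4 (7); swap ⇒ 3 5 5 5 5 5 3 7 7
j stops at 6, i stops at 7; i≥j ⇒ return 6. A=3 5 5 5 5 5 3 7 7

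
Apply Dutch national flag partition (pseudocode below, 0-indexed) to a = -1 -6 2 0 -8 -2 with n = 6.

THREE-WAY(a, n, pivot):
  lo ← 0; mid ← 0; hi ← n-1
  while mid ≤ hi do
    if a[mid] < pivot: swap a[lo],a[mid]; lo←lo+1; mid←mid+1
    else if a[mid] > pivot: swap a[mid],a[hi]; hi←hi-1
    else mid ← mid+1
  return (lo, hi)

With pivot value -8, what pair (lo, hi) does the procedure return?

pivot = -8; lo=0, mid=0, hi=5
a[mid]=-1>-8: swap a[0],a[5]; hi=4 → -2 -6 2 0 -8 -1
a[mid]=-2>-8: swap a[0],a[4]; hi=3 → -8 -6 2 0 -2 -1
a[mid]=-8=-8: mid=1
a[mid]=-6>-8: swap a[1],a[3]; hi=2 → -8 0 2 -6 -2 -1
a[mid]=0>-8: swap a[1],a[2]; hi=1 → -8 2 0 -6 -2 -1
a[mid]=2>-8: swap a[1],a[1]; hi=0 → -8 2 0 -6 -2 -1
end: lo=0, hi=0; a = -8 2 0 -6 -2 -1

(0, 0)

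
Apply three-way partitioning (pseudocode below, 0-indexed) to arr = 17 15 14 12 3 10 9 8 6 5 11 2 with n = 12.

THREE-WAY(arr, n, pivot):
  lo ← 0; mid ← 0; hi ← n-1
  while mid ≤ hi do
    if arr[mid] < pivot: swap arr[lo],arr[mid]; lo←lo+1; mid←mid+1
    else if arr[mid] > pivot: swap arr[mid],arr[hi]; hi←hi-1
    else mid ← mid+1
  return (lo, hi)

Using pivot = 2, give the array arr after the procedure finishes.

pivot = 2; lo=0, mid=0, hi=11
arr[mid]=17>2: swap arr[0],arr[11]; hi=10 → 2 15 14 12 3 10 9 8 6 5 11 17
arr[mid]=2=2: mid=1
arr[mid]=15>2: swap arr[1],arr[10]; hi=9 → 2 11 14 12 3 10 9 8 6 5 15 17
arr[mid]=11>2: swap arr[1],arr[9]; hi=8 → 2 5 14 12 3 10 9 8 6 11 15 17
arr[mid]=5>2: swap arr[1],arr[8]; hi=7 → 2 6 14 12 3 10 9 8 5 11 15 17
arr[mid]=6>2: swap arr[1],arr[7]; hi=6 → 2 8 14 12 3 10 9 6 5 11 15 17
arr[mid]=8>2: swap arr[1],arr[6]; hi=5 → 2 9 14 12 3 10 8 6 5 11 15 17
arr[mid]=9>2: swap arr[1],arr[5]; hi=4 → 2 10 14 12 3 9 8 6 5 11 15 17
arr[mid]=10>2: swap arr[1],arr[4]; hi=3 → 2 3 14 12 10 9 8 6 5 11 15 17
arr[mid]=3>2: swap arr[1],arr[3]; hi=2 → 2 12 14 3 10 9 8 6 5 11 15 17
arr[mid]=12>2: swap arr[1],arr[2]; hi=1 → 2 14 12 3 10 9 8 6 5 11 15 17
arr[mid]=14>2: swap arr[1],arr[1]; hi=0 → 2 14 12 3 10 9 8 6 5 11 15 17
end: lo=0, hi=0; arr = 2 14 12 3 10 9 8 6 5 11 15 17

2 14 12 3 10 9 8 6 5 11 15 17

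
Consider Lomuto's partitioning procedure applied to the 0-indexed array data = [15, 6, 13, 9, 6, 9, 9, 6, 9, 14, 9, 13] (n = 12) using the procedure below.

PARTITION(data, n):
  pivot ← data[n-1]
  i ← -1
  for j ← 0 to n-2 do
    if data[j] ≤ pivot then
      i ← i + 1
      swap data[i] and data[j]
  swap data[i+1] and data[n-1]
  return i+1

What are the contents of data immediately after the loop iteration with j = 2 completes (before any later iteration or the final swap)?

pivot = data[11] = 13; i = -1
j=0: data[0]=15 > 13 → no swap
j=1: data[1]=6 ≤ 13 → i=0, swap data[0],data[1] → [6, 15, 13, 9, 6, 9, 9, 6, 9, 14, 9, 13]
j=2: data[2]=13 ≤ 13 → i=1, swap data[1],data[2] → [6, 13, 15, 9, 6, 9, 9, 6, 9, 14, 9, 13]
(after j=2) data = [6, 13, 15, 9, 6, 9, 9, 6, 9, 14, 9, 13]

[6, 13, 15, 9, 6, 9, 9, 6, 9, 14, 9, 13]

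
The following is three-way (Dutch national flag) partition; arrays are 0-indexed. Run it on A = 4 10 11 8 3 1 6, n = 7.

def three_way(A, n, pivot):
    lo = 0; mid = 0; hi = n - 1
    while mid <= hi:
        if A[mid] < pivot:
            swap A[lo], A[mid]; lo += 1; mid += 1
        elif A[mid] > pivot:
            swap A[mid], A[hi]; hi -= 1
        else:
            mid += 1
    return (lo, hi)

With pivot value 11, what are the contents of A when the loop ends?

4 10 8 3 1 6 11

pivot = 11; lo=0, mid=0, hi=6
A[mid]=4<11: swap A[0],A[0]; lo=1,mid=1 → 4 10 11 8 3 1 6
A[mid]=10<11: swap A[1],A[1]; lo=2,mid=2 → 4 10 11 8 3 1 6
A[mid]=11=11: mid=3
A[mid]=8<11: swap A[2],A[3]; lo=3,mid=4 → 4 10 8 11 3 1 6
A[mid]=3<11: swap A[3],A[4]; lo=4,mid=5 → 4 10 8 3 11 1 6
A[mid]=1<11: swap A[4],A[5]; lo=5,mid=6 → 4 10 8 3 1 11 6
A[mid]=6<11: swap A[5],A[6]; lo=6,mid=7 → 4 10 8 3 1 6 11
end: lo=6, hi=6; A = 4 10 8 3 1 6 11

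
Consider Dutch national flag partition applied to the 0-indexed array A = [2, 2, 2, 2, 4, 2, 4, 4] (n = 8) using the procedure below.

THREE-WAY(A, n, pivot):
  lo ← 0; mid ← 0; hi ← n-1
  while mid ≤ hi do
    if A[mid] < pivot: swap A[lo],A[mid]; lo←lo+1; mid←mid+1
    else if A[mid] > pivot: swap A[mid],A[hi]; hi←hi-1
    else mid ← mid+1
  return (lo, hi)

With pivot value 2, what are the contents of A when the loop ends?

[2, 2, 2, 2, 2, 4, 4, 4]

pivot = 2; lo=0, mid=0, hi=7
A[mid]=2=2: mid=1
A[mid]=2=2: mid=2
A[mid]=2=2: mid=3
A[mid]=2=2: mid=4
A[mid]=4>2: swap A[4],A[7]; hi=6 → [2, 2, 2, 2, 4, 2, 4, 4]
A[mid]=4>2: swap A[4],A[6]; hi=5 → [2, 2, 2, 2, 4, 2, 4, 4]
A[mid]=4>2: swap A[4],A[5]; hi=4 → [2, 2, 2, 2, 2, 4, 4, 4]
A[mid]=2=2: mid=5
end: lo=0, hi=4; A = [2, 2, 2, 2, 2, 4, 4, 4]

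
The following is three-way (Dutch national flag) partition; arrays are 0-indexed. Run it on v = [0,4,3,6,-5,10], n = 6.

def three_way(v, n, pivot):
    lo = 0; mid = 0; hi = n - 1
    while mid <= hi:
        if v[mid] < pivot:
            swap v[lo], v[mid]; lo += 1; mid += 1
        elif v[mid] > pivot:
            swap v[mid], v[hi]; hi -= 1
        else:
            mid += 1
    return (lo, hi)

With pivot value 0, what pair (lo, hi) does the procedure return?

pivot = 0; lo=0, mid=0, hi=5
v[mid]=0=0: mid=1
v[mid]=4>0: swap v[1],v[5]; hi=4 → [0,10,3,6,-5,4]
v[mid]=10>0: swap v[1],v[4]; hi=3 → [0,-5,3,6,10,4]
v[mid]=-5<0: swap v[0],v[1]; lo=1,mid=2 → [-5,0,3,6,10,4]
v[mid]=3>0: swap v[2],v[3]; hi=2 → [-5,0,6,3,10,4]
v[mid]=6>0: swap v[2],v[2]; hi=1 → [-5,0,6,3,10,4]
end: lo=1, hi=1; v = [-5,0,6,3,10,4]

(1, 1)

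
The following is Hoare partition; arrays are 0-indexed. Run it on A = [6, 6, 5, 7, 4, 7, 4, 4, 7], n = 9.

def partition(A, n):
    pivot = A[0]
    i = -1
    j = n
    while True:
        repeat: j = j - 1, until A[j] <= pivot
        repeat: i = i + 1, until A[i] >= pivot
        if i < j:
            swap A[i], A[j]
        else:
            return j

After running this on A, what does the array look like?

pivot = A[0] = 6; i = -1, j = 9
j→7 (A[7]=4≤6), i→0 (A[0]=6≥6); i<j, swap → [4, 6, 5, 7, 4, 7, 4, 6, 7]
j→6 (A[6]=4≤6), i→1 (A[1]=6≥6); i<j, swap → [4, 4, 5, 7, 4, 7, 6, 6, 7]
j→4 (A[4]=4≤6), i→3 (A[3]=7≥6); i<j, swap → [4, 4, 5, 4, 7, 7, 6, 6, 7]
j→3, i→4; i≥j, return j=3. A = [4, 4, 5, 4, 7, 7, 6, 6, 7]

[4, 4, 5, 4, 7, 7, 6, 6, 7]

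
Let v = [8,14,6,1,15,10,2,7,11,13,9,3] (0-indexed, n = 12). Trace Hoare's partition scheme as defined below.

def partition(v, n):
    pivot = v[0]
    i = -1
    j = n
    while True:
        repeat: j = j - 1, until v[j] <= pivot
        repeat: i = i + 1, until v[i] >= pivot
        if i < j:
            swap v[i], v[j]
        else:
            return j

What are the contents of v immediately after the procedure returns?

[3,7,6,1,2,10,15,14,11,13,9,8]

pivot = v[0] = 8; i = -1, j = 12
j→11 (v[11]=3≤8), i→0 (v[0]=8≥8); i<j, swap → [3,14,6,1,15,10,2,7,11,13,9,8]
j→7 (v[7]=7≤8), i→1 (v[1]=14≥8); i<j, swap → [3,7,6,1,15,10,2,14,11,13,9,8]
j→6 (v[6]=2≤8), i→4 (v[4]=15≥8); i<j, swap → [3,7,6,1,2,10,15,14,11,13,9,8]
j→4, i→5; i≥j, return j=4. v = [3,7,6,1,2,10,15,14,11,13,9,8]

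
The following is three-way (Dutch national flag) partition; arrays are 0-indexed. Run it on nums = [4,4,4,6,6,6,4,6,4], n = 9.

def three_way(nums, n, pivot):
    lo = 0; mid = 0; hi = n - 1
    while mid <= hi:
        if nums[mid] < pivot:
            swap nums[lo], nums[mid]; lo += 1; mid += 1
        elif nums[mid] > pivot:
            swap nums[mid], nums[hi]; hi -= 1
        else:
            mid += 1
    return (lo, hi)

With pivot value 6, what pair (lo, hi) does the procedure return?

pivot = 6; lo=0, mid=0, hi=8
nums[mid]=4<6: swap nums[0],nums[0]; lo=1,mid=1 → [4,4,4,6,6,6,4,6,4]
nums[mid]=4<6: swap nums[1],nums[1]; lo=2,mid=2 → [4,4,4,6,6,6,4,6,4]
nums[mid]=4<6: swap nums[2],nums[2]; lo=3,mid=3 → [4,4,4,6,6,6,4,6,4]
nums[mid]=6=6: mid=4
nums[mid]=6=6: mid=5
nums[mid]=6=6: mid=6
nums[mid]=4<6: swap nums[3],nums[6]; lo=4,mid=7 → [4,4,4,4,6,6,6,6,4]
nums[mid]=6=6: mid=8
nums[mid]=4<6: swap nums[4],nums[8]; lo=5,mid=9 → [4,4,4,4,4,6,6,6,6]
end: lo=5, hi=8; nums = [4,4,4,4,4,6,6,6,6]

(5, 8)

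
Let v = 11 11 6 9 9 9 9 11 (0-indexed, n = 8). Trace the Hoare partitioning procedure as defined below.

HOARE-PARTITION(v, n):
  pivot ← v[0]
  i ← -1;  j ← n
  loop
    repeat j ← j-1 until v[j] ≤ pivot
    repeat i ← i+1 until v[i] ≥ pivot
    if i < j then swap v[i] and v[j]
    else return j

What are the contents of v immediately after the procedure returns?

11 9 6 9 9 9 11 11

pivot = v[0] = 11; i = -1, j = 8
j→7 (v[7]=11≤11), i→0 (v[0]=11≥11); i<j, swap → 11 11 6 9 9 9 9 11
j→6 (v[6]=9≤11), i→1 (v[1]=11≥11); i<j, swap → 11 9 6 9 9 9 11 11
j→5, i→6; i≥j, return j=5. v = 11 9 6 9 9 9 11 11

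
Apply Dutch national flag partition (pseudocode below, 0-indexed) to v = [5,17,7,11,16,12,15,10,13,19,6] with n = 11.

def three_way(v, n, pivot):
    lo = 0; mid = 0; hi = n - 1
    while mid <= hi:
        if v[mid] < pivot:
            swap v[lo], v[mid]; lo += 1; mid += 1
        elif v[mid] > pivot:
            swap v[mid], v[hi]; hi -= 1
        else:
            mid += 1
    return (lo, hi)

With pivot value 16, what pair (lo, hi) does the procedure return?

(8, 8)

lo=0 mid=0 hi=10
5<16: swap(0,0), lo=1 mid=1 ⇒ [5,17,7,11,16,12,15,10,13,19,6]
17>16: swap(1,10), hi=9 ⇒ [5,6,7,11,16,12,15,10,13,19,17]
6<16: swap(1,1), lo=2 mid=2 ⇒ [5,6,7,11,16,12,15,10,13,19,17]
7<16: swap(2,2), lo=3 mid=3 ⇒ [5,6,7,11,16,12,15,10,13,19,17]
11<16: swap(3,3), lo=4 mid=4 ⇒ [5,6,7,11,16,12,15,10,13,19,17]
16=16: mid=5
12<16: swap(4,5), lo=5 mid=6 ⇒ [5,6,7,11,12,16,15,10,13,19,17]
15<16: swap(5,6), lo=6 mid=7 ⇒ [5,6,7,11,12,15,16,10,13,19,17]
10<16: swap(6,7), lo=7 mid=8 ⇒ [5,6,7,11,12,15,10,16,13,19,17]
13<16: swap(7,8), lo=8 mid=9 ⇒ [5,6,7,11,12,15,10,13,16,19,17]
19>16: swap(9,9), hi=8 ⇒ [5,6,7,11,12,15,10,13,16,19,17]
done. lo=8 hi=8; v=[5,6,7,11,12,15,10,13,16,19,17]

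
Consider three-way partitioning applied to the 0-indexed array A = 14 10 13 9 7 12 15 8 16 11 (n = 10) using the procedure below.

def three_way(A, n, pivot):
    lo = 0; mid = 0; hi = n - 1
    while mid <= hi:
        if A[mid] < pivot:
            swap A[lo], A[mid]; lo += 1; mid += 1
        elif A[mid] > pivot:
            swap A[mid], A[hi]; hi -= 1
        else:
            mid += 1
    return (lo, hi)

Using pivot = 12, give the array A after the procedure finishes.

11 10 8 9 7 12 15 16 13 14

pivot = 12; lo=0, mid=0, hi=9
A[mid]=14>12: swap A[0],A[9]; hi=8 → 11 10 13 9 7 12 15 8 16 14
A[mid]=11<12: swap A[0],A[0]; lo=1,mid=1 → 11 10 13 9 7 12 15 8 16 14
A[mid]=10<12: swap A[1],A[1]; lo=2,mid=2 → 11 10 13 9 7 12 15 8 16 14
A[mid]=13>12: swap A[2],A[8]; hi=7 → 11 10 16 9 7 12 15 8 13 14
A[mid]=16>12: swap A[2],A[7]; hi=6 → 11 10 8 9 7 12 15 16 13 14
A[mid]=8<12: swap A[2],A[2]; lo=3,mid=3 → 11 10 8 9 7 12 15 16 13 14
A[mid]=9<12: swap A[3],A[3]; lo=4,mid=4 → 11 10 8 9 7 12 15 16 13 14
A[mid]=7<12: swap A[4],A[4]; lo=5,mid=5 → 11 10 8 9 7 12 15 16 13 14
A[mid]=12=12: mid=6
A[mid]=15>12: swap A[6],A[6]; hi=5 → 11 10 8 9 7 12 15 16 13 14
end: lo=5, hi=5; A = 11 10 8 9 7 12 15 16 13 14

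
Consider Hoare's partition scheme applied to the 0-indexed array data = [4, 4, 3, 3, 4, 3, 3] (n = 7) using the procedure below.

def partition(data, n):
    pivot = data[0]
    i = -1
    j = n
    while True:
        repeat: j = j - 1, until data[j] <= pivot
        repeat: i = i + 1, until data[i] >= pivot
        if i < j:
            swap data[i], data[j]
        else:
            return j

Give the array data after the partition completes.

[3, 3, 3, 3, 4, 4, 4]

pivot = data[0] = 4; i = -1, j = 7
j→6 (data[6]=3≤4), i→0 (data[0]=4≥4); i<j, swap → [3, 4, 3, 3, 4, 3, 4]
j→5 (data[5]=3≤4), i→1 (data[1]=4≥4); i<j, swap → [3, 3, 3, 3, 4, 4, 4]
j→4, i→4; i≥j, return j=4. data = [3, 3, 3, 3, 4, 4, 4]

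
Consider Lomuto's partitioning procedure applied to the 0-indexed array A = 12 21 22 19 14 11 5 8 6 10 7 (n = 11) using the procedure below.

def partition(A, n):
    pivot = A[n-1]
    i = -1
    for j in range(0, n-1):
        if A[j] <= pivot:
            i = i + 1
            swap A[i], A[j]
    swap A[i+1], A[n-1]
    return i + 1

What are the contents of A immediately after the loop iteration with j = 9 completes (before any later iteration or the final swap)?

5 6 22 19 14 11 12 8 21 10 7

pivot = A[10] = 7; i = -1
j=0: A[0]=12 > 7 → no swap
j=1: A[1]=21 > 7 → no swap
j=2: A[2]=22 > 7 → no swap
j=3: A[3]=19 > 7 → no swap
j=4: A[4]=14 > 7 → no swap
j=5: A[5]=11 > 7 → no swap
j=6: A[6]=5 ≤ 7 → i=0, swap A[0],A[6] → 5 21 22 19 14 11 12 8 6 10 7
j=7: A[7]=8 > 7 → no swap
j=8: A[8]=6 ≤ 7 → i=1, swap A[1],A[8] → 5 6 22 19 14 11 12 8 21 10 7
j=9: A[9]=10 > 7 → no swap
(after j=9) A = 5 6 22 19 14 11 12 8 21 10 7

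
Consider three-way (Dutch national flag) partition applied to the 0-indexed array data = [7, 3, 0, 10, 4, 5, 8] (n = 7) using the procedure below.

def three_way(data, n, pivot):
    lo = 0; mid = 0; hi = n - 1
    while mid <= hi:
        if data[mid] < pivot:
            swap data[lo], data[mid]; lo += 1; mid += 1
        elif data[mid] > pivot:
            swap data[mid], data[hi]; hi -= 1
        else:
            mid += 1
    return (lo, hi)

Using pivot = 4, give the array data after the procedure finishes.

lo=0 mid=0 hi=6
7>4: swap(0,6), hi=5 ⇒ [8, 3, 0, 10, 4, 5, 7]
8>4: swap(0,5), hi=4 ⇒ [5, 3, 0, 10, 4, 8, 7]
5>4: swap(0,4), hi=3 ⇒ [4, 3, 0, 10, 5, 8, 7]
4=4: mid=1
3<4: swap(0,1), lo=1 mid=2 ⇒ [3, 4, 0, 10, 5, 8, 7]
0<4: swap(1,2), lo=2 mid=3 ⇒ [3, 0, 4, 10, 5, 8, 7]
10>4: swap(3,3), hi=2 ⇒ [3, 0, 4, 10, 5, 8, 7]
done. lo=2 hi=2; data=[3, 0, 4, 10, 5, 8, 7]

[3, 0, 4, 10, 5, 8, 7]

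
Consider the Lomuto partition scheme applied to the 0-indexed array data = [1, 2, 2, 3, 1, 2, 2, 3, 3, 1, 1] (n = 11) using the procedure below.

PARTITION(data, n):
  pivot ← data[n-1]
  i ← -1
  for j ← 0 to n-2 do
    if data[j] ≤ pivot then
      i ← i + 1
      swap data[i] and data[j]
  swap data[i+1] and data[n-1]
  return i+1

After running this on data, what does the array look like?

pivot=1, i=-1
j=0: 1≤1, i=0, swap(0,0) ⇒ [1, 2, 2, 3, 1, 2, 2, 3, 3, 1, 1]
j=1: 2>1, skip
j=2: 2>1, skip
j=3: 3>1, skip
j=4: 1≤1, i=1, swap(1,4) ⇒ [1, 1, 2, 3, 2, 2, 2, 3, 3, 1, 1]
j=5: 2>1, skip
j=6: 2>1, skip
j=7: 3>1, skip
j=8: 3>1, skip
j=9: 1≤1, i=2, swap(2,9) ⇒ [1, 1, 1, 3, 2, 2, 2, 3, 3, 2, 1]
swap(3,10) ⇒ [1, 1, 1, 1, 2, 2, 2, 3, 3, 2, 3]; return 3

[1, 1, 1, 1, 2, 2, 2, 3, 3, 2, 3]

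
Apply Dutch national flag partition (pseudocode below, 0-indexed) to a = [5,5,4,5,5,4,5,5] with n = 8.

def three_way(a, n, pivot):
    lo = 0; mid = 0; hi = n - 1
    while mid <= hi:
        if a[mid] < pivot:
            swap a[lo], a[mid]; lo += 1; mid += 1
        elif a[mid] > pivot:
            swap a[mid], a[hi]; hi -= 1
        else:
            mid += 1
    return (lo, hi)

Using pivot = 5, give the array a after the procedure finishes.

pivot = 5; lo=0, mid=0, hi=7
a[mid]=5=5: mid=1
a[mid]=5=5: mid=2
a[mid]=4<5: swap a[0],a[2]; lo=1,mid=3 → [4,5,5,5,5,4,5,5]
a[mid]=5=5: mid=4
a[mid]=5=5: mid=5
a[mid]=4<5: swap a[1],a[5]; lo=2,mid=6 → [4,4,5,5,5,5,5,5]
a[mid]=5=5: mid=7
a[mid]=5=5: mid=8
end: lo=2, hi=7; a = [4,4,5,5,5,5,5,5]

[4,4,5,5,5,5,5,5]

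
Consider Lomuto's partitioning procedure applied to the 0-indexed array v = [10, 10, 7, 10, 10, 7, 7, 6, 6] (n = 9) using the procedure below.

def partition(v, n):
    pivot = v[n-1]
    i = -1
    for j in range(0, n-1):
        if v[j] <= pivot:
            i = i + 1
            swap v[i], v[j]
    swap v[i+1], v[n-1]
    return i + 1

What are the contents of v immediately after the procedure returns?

pivot = v[8] = 6; i = -1
j=0: v[0]=10 > 6 → no swap
j=1: v[1]=10 > 6 → no swap
j=2: v[2]=7 > 6 → no swap
j=3: v[3]=10 > 6 → no swap
j=4: v[4]=10 > 6 → no swap
j=5: v[5]=7 > 6 → no swap
j=6: v[6]=7 > 6 → no swap
j=7: v[7]=6 ≤ 6 → i=0, swap v[0],v[7] → [6, 10, 7, 10, 10, 7, 7, 10, 6]
final swap v[1],v[8] → [6, 6, 7, 10, 10, 7, 7, 10, 10]; return 1

[6, 6, 7, 10, 10, 7, 7, 10, 10]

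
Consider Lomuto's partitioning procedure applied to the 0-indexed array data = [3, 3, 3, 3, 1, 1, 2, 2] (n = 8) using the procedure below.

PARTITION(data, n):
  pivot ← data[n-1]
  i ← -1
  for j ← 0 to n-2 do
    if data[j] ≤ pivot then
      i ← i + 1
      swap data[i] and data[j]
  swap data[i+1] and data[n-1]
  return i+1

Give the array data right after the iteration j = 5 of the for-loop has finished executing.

[1, 1, 3, 3, 3, 3, 2, 2]

pivot = data[7] = 2; i = -1
j=0: data[0]=3 > 2 → no swap
j=1: data[1]=3 > 2 → no swap
j=2: data[2]=3 > 2 → no swap
j=3: data[3]=3 > 2 → no swap
j=4: data[4]=1 ≤ 2 → i=0, swap data[0],data[4] → [1, 3, 3, 3, 3, 1, 2, 2]
j=5: data[5]=1 ≤ 2 → i=1, swap data[1],data[5] → [1, 1, 3, 3, 3, 3, 2, 2]
(after j=5) data = [1, 1, 3, 3, 3, 3, 2, 2]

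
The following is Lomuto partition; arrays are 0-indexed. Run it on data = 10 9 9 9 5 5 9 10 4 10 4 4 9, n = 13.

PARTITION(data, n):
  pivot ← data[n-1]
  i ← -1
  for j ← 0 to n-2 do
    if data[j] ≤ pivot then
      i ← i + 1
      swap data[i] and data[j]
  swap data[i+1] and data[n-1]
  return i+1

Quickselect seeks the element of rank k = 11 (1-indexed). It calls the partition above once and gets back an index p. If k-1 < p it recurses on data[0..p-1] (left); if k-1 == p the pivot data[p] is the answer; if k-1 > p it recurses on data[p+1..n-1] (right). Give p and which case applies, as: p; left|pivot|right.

9; right

pivot = data[12] = 9; i = -1
j=0: data[0]=10 > 9 → no swap
j=1: data[1]=9 ≤ 9 → i=0, swap data[0],data[1] → 9 10 9 9 5 5 9 10 4 10 4 4 9
j=2: data[2]=9 ≤ 9 → i=1, swap data[1],data[2] → 9 9 10 9 5 5 9 10 4 10 4 4 9
j=3: data[3]=9 ≤ 9 → i=2, swap data[2],data[3] → 9 9 9 10 5 5 9 10 4 10 4 4 9
j=4: data[4]=5 ≤ 9 → i=3, swap data[3],data[4] → 9 9 9 5 10 5 9 10 4 10 4 4 9
j=5: data[5]=5 ≤ 9 → i=4, swap data[4],data[5] → 9 9 9 5 5 10 9 10 4 10 4 4 9
j=6: data[6]=9 ≤ 9 → i=5, swap data[5],data[6] → 9 9 9 5 5 9 10 10 4 10 4 4 9
j=7: data[7]=10 > 9 → no swap
j=8: data[8]=4 ≤ 9 → i=6, swap data[6],data[8] → 9 9 9 5 5 9 4 10 10 10 4 4 9
j=9: data[9]=10 > 9 → no swap
j=10: data[10]=4 ≤ 9 → i=7, swap data[7],data[10] → 9 9 9 5 5 9 4 4 10 10 10 4 9
j=11: data[11]=4 ≤ 9 → i=8, swap data[8],data[11] → 9 9 9 5 5 9 4 4 4 10 10 10 9
final swap data[9],data[12] → 9 9 9 5 5 9 4 4 4 9 10 10 10; return 9
p = 9; k-1 = 10 > 9 ⇒ right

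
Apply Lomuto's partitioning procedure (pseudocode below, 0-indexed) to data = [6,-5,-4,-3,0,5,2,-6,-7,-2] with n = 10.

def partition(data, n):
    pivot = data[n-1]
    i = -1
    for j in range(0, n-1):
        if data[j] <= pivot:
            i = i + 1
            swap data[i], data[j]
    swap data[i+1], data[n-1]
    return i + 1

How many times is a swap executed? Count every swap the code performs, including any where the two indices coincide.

pivot = data[9] = -2; i = -1
j=0: data[0]=6 > -2 → no swap
j=1: data[1]=-5 ≤ -2 → i=0, swap data[0],data[1] → [-5,6,-4,-3,0,5,2,-6,-7,-2]
j=2: data[2]=-4 ≤ -2 → i=1, swap data[1],data[2] → [-5,-4,6,-3,0,5,2,-6,-7,-2]
j=3: data[3]=-3 ≤ -2 → i=2, swap data[2],data[3] → [-5,-4,-3,6,0,5,2,-6,-7,-2]
j=4: data[4]=0 > -2 → no swap
j=5: data[5]=5 > -2 → no swap
j=6: data[6]=2 > -2 → no swap
j=7: data[7]=-6 ≤ -2 → i=3, swap data[3],data[7] → [-5,-4,-3,-6,0,5,2,6,-7,-2]
j=8: data[8]=-7 ≤ -2 → i=4, swap data[4],data[8] → [-5,-4,-3,-6,-7,5,2,6,0,-2]
final swap data[5],data[9] → [-5,-4,-3,-6,-7,-2,2,6,0,5]; return 5

6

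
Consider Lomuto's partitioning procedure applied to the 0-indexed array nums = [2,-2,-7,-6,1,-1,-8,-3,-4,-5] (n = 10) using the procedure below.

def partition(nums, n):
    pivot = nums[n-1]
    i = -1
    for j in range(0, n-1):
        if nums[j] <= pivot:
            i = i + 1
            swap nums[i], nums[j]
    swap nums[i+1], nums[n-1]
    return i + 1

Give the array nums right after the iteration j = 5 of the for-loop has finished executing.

[-7,-6,2,-2,1,-1,-8,-3,-4,-5]

pivot=-5, i=-1
j=0: 2>-5, skip
j=1: -2>-5, skip
j=2: -7≤-5, i=0, swap(0,2) ⇒ [-7,-2,2,-6,1,-1,-8,-3,-4,-5]
j=3: -6≤-5, i=1, swap(1,3) ⇒ [-7,-6,2,-2,1,-1,-8,-3,-4,-5]
j=4: 1>-5, skip
j=5: -1>-5, skip
(after j=5) nums = [-7,-6,2,-2,1,-1,-8,-3,-4,-5]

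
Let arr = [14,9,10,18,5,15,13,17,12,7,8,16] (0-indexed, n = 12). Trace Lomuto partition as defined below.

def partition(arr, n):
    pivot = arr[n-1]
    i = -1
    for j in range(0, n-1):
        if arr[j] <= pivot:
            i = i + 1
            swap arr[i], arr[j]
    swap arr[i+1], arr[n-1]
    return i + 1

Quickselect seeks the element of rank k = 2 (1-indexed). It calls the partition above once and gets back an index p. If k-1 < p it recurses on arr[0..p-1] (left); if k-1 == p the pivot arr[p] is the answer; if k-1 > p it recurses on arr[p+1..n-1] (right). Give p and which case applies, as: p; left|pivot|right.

pivot = arr[11] = 16; i = -1
j=0: arr[0]=14 ≤ 16 → i=0, swap arr[0],arr[0] (no change) → [14,9,10,18,5,15,13,17,12,7,8,16]
j=1: arr[1]=9 ≤ 16 → i=1, swap arr[1],arr[1] (no change) → [14,9,10,18,5,15,13,17,12,7,8,16]
j=2: arr[2]=10 ≤ 16 → i=2, swap arr[2],arr[2] (no change) → [14,9,10,18,5,15,13,17,12,7,8,16]
j=3: arr[3]=18 > 16 → no swap
j=4: arr[4]=5 ≤ 16 → i=3, swap arr[3],arr[4] → [14,9,10,5,18,15,13,17,12,7,8,16]
j=5: arr[5]=15 ≤ 16 → i=4, swap arr[4],arr[5] → [14,9,10,5,15,18,13,17,12,7,8,16]
j=6: arr[6]=13 ≤ 16 → i=5, swap arr[5],arr[6] → [14,9,10,5,15,13,18,17,12,7,8,16]
j=7: arr[7]=17 > 16 → no swap
j=8: arr[8]=12 ≤ 16 → i=6, swap arr[6],arr[8] → [14,9,10,5,15,13,12,17,18,7,8,16]
j=9: arr[9]=7 ≤ 16 → i=7, swap arr[7],arr[9] → [14,9,10,5,15,13,12,7,18,17,8,16]
j=10: arr[10]=8 ≤ 16 → i=8, swap arr[8],arr[10] → [14,9,10,5,15,13,12,7,8,17,18,16]
final swap arr[9],arr[11] → [14,9,10,5,15,13,12,7,8,16,18,17]; return 9
p = 9; k-1 = 1 < 9 ⇒ left

9; left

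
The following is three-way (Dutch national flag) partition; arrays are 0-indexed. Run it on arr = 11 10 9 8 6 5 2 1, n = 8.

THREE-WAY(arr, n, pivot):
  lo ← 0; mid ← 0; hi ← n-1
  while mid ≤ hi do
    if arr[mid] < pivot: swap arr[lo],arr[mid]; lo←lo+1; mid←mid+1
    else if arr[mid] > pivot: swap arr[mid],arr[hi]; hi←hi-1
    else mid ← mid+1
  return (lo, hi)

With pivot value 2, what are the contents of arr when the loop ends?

pivot = 2; lo=0, mid=0, hi=7
arr[mid]=11>2: swap arr[0],arr[7]; hi=6 → 1 10 9 8 6 5 2 11
arr[mid]=1<2: swap arr[0],arr[0]; lo=1,mid=1 → 1 10 9 8 6 5 2 11
arr[mid]=10>2: swap arr[1],arr[6]; hi=5 → 1 2 9 8 6 5 10 11
arr[mid]=2=2: mid=2
arr[mid]=9>2: swap arr[2],arr[5]; hi=4 → 1 2 5 8 6 9 10 11
arr[mid]=5>2: swap arr[2],arr[4]; hi=3 → 1 2 6 8 5 9 10 11
arr[mid]=6>2: swap arr[2],arr[3]; hi=2 → 1 2 8 6 5 9 10 11
arr[mid]=8>2: swap arr[2],arr[2]; hi=1 → 1 2 8 6 5 9 10 11
end: lo=1, hi=1; arr = 1 2 8 6 5 9 10 11

1 2 8 6 5 9 10 11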